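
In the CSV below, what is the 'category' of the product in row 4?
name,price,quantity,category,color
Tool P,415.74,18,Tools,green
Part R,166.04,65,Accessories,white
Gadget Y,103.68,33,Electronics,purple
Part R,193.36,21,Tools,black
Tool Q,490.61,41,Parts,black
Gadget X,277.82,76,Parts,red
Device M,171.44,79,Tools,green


Query: Row 4 ('Part R'), column 'category'
Value: Tools

Tools


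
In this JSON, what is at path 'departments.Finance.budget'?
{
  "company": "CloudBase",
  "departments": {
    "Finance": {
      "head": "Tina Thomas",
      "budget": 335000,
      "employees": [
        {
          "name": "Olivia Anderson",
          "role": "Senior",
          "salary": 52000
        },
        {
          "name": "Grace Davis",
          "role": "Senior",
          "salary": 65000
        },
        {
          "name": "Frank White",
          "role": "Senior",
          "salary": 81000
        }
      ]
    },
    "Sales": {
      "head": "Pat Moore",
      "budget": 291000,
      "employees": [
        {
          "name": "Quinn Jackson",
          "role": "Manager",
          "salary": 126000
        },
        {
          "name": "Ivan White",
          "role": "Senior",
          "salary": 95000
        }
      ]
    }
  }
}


Path: departments.Finance.budget

Navigate:
  -> departments
  -> Finance
  -> budget = 335000

335000


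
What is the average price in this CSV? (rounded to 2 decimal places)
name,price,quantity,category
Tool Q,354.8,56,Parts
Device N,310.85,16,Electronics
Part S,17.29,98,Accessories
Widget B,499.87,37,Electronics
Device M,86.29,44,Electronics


Computing average price:
Values: [354.8, 310.85, 17.29, 499.87, 86.29]
Sum = 1269.10
Count = 5
Average = 1269.10/5 = 253.82

253.82


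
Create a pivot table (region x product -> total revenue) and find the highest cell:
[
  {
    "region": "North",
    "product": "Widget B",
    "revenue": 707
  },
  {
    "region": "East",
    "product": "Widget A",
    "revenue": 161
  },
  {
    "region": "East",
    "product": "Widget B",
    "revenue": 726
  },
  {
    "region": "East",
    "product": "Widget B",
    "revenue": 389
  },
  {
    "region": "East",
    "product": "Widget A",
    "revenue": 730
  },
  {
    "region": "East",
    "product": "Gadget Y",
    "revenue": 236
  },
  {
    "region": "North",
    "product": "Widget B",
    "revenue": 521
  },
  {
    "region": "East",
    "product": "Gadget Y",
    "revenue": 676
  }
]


Pivot: region (rows) x product (columns) -> total revenue

     Gadget Y      Widget A      Widget B    
East           912           891          1115  
North            0             0          1228  

Highest: North / Widget B = $1228

North / Widget B = $1228


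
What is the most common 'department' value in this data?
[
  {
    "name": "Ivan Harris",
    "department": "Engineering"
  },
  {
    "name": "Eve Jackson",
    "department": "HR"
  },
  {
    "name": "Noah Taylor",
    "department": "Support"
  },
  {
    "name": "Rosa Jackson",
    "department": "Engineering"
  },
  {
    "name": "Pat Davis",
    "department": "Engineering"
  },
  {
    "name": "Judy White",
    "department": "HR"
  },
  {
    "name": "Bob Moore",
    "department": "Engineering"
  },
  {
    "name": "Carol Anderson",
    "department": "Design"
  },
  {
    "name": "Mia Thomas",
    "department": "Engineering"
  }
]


Counting 'department' values across 9 records:

  Engineering: 5 #####
  HR: 2 ##
  Support: 1 #
  Design: 1 #

Most common: Engineering (5 times)

Engineering (5 times)


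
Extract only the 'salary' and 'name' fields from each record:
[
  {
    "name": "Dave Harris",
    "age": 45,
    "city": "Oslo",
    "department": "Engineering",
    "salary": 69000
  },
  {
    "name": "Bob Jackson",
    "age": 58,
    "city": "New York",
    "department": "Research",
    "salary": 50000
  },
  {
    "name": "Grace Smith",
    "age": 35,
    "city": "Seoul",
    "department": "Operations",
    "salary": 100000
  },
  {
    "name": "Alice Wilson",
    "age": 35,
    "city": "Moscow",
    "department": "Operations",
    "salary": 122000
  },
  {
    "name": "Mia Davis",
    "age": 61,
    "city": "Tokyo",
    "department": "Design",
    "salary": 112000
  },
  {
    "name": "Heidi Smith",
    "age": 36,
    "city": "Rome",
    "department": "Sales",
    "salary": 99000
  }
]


Original: 6 records with fields: name, age, city, department, salary
Keep: ['salary', 'name']
Drop: ['age', 'city', 'department']
Result: 6 records, 2 fields each

[
  {
    "salary": 69000,
    "name": "Dave Harris"
  },
  {
    "salary": 50000,
    "name": "Bob Jackson"
  },
  {
    "salary": 100000,
    "name": "Grace Smith"
  },
  {
    "salary": 122000,
    "name": "Alice Wilson"
  },
  {
    "salary": 112000,
    "name": "Mia Davis"
  },
  {
    "salary": 99000,
    "name": "Heidi Smith"
  }
]


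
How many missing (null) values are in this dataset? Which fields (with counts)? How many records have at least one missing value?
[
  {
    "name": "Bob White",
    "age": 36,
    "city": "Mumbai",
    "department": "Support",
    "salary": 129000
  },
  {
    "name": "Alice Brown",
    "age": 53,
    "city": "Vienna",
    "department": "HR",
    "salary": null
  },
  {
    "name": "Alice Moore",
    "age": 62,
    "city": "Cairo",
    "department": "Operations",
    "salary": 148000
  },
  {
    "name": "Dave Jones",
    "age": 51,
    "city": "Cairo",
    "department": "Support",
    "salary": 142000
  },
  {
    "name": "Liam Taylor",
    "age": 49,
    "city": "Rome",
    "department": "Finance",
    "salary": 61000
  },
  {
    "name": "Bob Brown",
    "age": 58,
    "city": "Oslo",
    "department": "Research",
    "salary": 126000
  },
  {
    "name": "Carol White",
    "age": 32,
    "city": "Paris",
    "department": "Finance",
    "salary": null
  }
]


Checking for missing (null) values in 7 records:

  Bob White: complete
  Alice Brown: salary
  Alice Moore: complete
  Dave Jones: complete
  Liam Taylor: complete
  Bob Brown: complete
  Carol White: salary

Per field:
  name: 0 missing
  age: 0 missing
  city: 0 missing
  department: 0 missing
  salary: 2 missing

Total missing values: 2
Records with any missing: 2

2 missing values (salary: 2); 2 incomplete records


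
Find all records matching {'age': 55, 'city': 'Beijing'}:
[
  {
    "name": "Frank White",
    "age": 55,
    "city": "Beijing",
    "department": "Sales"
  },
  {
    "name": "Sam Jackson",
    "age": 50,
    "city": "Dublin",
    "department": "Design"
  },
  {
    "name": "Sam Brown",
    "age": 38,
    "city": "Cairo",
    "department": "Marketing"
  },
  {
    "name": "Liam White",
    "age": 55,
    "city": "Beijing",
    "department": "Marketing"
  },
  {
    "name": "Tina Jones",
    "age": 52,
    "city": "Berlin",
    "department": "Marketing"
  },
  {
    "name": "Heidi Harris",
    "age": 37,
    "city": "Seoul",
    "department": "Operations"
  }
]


Search criteria: {'age': 55, 'city': 'Beijing'}

Checking 6 records:
  Frank White: {age: 55, city: Beijing} <-- MATCH
  Sam Jackson: {age: 50, city: Dublin}
  Sam Brown: {age: 38, city: Cairo}
  Liam White: {age: 55, city: Beijing} <-- MATCH
  Tina Jones: {age: 52, city: Berlin}
  Heidi Harris: {age: 37, city: Seoul}

Matches: ["Frank White", "Liam White"]

["Frank White", "Liam White"]


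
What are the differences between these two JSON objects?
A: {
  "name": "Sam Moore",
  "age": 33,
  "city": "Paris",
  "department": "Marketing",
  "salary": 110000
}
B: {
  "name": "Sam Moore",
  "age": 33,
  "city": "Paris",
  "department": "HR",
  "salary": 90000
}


Comparing each field (in key order):
  name: same
  age: same
  city: same
  department: DIFFERENT
  salary: DIFFERENT
Differences:
  department: Marketing -> HR
  salary: 110000 -> 90000

2 field(s) changed

2 changes: department, salary


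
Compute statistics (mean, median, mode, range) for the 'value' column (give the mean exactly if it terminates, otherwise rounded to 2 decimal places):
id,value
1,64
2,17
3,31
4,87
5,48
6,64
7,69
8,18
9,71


Data: [64, 17, 31, 87, 48, 64, 69, 18, 71]
Count: 9
Sum: 469
Mean: 469/9 ≈ 52.11 (rounded to 2 decimal places)
Sorted: [17, 18, 31, 48, 64, 64, 69, 71, 87]
Median: 64.0
Mode: 64 (2 times)
Range: 87 - 17 = 70
Min: 17, Max: 87

mean≈52.11, median=64.0, mode=64, range=70


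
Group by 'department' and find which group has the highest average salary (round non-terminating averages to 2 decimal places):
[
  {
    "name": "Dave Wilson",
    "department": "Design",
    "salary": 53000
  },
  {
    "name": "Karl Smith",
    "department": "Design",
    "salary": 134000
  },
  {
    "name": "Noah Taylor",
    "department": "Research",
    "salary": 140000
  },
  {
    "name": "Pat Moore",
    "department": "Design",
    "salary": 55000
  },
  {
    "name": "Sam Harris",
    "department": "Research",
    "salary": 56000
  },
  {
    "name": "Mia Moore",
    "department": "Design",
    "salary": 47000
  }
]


Group by: department

Groups:
  Design: 4 people, avg salary = 289000/4 = $72250
  Research: 2 people, avg salary = 196000/2 = $98000

Highest average salary: Research ($98000)

Research ($98000)


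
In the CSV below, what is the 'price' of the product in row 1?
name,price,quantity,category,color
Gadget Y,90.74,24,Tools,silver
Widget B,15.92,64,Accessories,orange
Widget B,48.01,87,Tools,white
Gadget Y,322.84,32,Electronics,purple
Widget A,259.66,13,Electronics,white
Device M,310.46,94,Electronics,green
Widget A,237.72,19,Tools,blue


Query: Row 1 ('Gadget Y'), column 'price'
Value: 90.74

90.74


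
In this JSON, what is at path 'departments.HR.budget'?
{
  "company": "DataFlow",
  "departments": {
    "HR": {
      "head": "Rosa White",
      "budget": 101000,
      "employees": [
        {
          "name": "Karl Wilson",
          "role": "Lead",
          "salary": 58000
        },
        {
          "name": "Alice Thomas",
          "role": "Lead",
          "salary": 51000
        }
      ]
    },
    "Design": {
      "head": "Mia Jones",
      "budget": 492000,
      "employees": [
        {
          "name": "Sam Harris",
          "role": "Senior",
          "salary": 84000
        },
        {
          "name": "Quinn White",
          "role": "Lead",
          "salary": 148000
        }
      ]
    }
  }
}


Path: departments.HR.budget

Navigate:
  -> departments
  -> HR
  -> budget = 101000

101000


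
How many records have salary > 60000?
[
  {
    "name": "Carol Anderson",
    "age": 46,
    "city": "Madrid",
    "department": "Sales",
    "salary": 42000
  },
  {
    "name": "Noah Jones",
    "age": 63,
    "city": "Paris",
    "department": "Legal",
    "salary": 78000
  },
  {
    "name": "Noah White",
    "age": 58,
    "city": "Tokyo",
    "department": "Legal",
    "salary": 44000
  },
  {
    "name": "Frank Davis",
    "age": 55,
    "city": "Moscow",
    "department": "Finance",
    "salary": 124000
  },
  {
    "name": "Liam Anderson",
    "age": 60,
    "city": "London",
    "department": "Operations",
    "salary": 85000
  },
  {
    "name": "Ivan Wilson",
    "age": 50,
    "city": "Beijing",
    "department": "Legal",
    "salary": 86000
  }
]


Data: 6 records
Condition: salary > 60000

Checking each record:
  Carol Anderson: 42000
  Noah Jones: 78000 MATCH
  Noah White: 44000
  Frank Davis: 124000 MATCH
  Liam Anderson: 85000 MATCH
  Ivan Wilson: 86000 MATCH

Count: 4

4


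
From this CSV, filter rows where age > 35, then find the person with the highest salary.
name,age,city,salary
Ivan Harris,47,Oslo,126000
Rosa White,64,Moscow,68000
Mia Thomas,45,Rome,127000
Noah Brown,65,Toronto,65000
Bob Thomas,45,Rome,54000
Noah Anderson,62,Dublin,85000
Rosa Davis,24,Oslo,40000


Filter: age > 35
Sort by: salary (descending)

Filtered records (6):
  Mia Thomas, age 45, salary $127000
  Ivan Harris, age 47, salary $126000
  Noah Anderson, age 62, salary $85000
  Rosa White, age 64, salary $68000
  Noah Brown, age 65, salary $65000
  Bob Thomas, age 45, salary $54000

Highest salary: Mia Thomas ($127000)

Mia Thomas


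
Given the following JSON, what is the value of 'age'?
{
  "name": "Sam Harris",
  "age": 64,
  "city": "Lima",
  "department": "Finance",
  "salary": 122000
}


Looking up field 'age'
Value: 64

64


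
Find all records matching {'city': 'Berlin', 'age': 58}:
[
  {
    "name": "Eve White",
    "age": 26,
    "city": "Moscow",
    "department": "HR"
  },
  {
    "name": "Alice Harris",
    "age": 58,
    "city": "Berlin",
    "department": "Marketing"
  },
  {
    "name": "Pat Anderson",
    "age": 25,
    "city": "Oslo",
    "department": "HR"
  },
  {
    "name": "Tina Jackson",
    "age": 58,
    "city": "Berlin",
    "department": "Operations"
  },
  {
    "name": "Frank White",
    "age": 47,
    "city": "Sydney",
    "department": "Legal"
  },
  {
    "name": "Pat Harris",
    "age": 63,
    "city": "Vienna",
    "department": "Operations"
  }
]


Search criteria: {'city': 'Berlin', 'age': 58}

Checking 6 records:
  Eve White: {city: Moscow, age: 26}
  Alice Harris: {city: Berlin, age: 58} <-- MATCH
  Pat Anderson: {city: Oslo, age: 25}
  Tina Jackson: {city: Berlin, age: 58} <-- MATCH
  Frank White: {city: Sydney, age: 47}
  Pat Harris: {city: Vienna, age: 63}

Matches: ["Alice Harris", "Tina Jackson"]

["Alice Harris", "Tina Jackson"]


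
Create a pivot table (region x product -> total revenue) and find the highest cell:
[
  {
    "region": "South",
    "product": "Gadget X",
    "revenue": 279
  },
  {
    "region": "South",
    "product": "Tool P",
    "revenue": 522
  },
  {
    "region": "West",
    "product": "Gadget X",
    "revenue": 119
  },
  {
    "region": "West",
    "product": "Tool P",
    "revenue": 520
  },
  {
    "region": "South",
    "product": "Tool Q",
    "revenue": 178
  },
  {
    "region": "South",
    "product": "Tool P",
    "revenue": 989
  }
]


Pivot: region (rows) x product (columns) -> total revenue

     Gadget X      Tool P        Tool Q      
South          279          1511           178  
West           119           520             0  

Highest: South / Tool P = $1511

South / Tool P = $1511


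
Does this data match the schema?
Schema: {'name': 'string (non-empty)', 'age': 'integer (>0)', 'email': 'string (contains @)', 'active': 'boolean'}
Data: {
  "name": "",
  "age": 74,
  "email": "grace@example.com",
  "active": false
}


Validating each field against schema:
  name: FAIL ("" is an empty string)
  age: OK (positive integer)
  email: OK (string with @)
  active: OK (boolean)

Result: INVALID (1 error: name)

INVALID (1 error: name)


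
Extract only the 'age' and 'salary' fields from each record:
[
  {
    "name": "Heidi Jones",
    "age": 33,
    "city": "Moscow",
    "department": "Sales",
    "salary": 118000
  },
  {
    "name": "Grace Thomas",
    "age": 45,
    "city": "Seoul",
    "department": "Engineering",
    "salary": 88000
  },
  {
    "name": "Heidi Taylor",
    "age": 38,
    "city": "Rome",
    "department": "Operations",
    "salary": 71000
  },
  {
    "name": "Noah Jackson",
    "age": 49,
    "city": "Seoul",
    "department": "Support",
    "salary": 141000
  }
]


Original: 4 records with fields: name, age, city, department, salary
Keep: ['age', 'salary']
Drop: ['name', 'city', 'department']
Result: 4 records, 2 fields each

[
  {
    "age": 33,
    "salary": 118000
  },
  {
    "age": 45,
    "salary": 88000
  },
  {
    "age": 38,
    "salary": 71000
  },
  {
    "age": 49,
    "salary": 141000
  }
]


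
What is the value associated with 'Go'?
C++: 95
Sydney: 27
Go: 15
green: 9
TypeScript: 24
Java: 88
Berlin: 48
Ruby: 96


Looking up key 'Go'
Value: 15

15


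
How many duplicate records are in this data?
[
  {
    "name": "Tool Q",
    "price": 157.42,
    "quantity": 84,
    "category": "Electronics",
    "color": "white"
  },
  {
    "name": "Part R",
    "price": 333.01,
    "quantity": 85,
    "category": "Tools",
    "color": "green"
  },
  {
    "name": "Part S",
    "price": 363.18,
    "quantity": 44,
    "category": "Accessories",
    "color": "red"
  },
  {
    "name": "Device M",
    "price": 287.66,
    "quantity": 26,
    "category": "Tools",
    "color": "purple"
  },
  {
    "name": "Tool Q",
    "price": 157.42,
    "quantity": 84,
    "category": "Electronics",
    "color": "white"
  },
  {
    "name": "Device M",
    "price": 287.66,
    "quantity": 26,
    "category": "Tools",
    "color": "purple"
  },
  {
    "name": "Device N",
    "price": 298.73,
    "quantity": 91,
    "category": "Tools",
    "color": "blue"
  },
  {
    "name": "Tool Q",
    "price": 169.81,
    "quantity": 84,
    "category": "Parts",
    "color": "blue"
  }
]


Checking 8 records for duplicates:

  Row 1: Tool Q ($157.42, qty 84)
  Row 2: Part R ($333.01, qty 85)
  Row 3: Part S ($363.18, qty 44)
  Row 4: Device M ($287.66, qty 26)
  Row 5: Tool Q ($157.42, qty 84) <-- DUPLICATE
  Row 6: Device M ($287.66, qty 26) <-- DUPLICATE
  Row 7: Device N ($298.73, qty 91)
  Row 8: Tool Q ($169.81, qty 84)

Duplicates found: 2
Unique records: 6

2 duplicates, 6 unique


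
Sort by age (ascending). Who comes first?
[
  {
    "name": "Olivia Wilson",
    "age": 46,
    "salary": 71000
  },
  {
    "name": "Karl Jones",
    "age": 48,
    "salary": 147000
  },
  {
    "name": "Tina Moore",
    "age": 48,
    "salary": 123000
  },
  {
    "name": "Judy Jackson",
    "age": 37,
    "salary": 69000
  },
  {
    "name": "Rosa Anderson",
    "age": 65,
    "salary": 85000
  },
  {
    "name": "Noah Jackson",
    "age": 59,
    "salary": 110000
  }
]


Sort by: age (ascending)

Sorted order:
  1. Judy Jackson (age = 37)
  2. Olivia Wilson (age = 46)
  3. Karl Jones (age = 48)
  4. Tina Moore (age = 48)
  5. Noah Jackson (age = 59)
  6. Rosa Anderson (age = 65)

First: Judy Jackson

Judy Jackson


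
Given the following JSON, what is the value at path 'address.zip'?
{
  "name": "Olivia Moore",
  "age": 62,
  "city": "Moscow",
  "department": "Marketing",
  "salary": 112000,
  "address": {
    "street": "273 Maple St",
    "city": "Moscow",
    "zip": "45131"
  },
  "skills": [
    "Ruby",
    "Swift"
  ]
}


Query: address.zip
Path: address -> zip
Value: 45131

45131


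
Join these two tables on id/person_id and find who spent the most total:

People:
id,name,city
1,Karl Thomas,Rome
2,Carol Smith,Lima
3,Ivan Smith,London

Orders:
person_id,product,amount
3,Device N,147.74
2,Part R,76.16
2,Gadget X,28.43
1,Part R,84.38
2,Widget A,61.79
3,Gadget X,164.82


Join on: people.id = orders.person_id

Joined rows:
  Ivan Smith (London) bought Device N for $147.74
  Carol Smith (Lima) bought Part R for $76.16
  Carol Smith (Lima) bought Gadget X for $28.43
  Karl Thomas (Rome) bought Part R for $84.38
  Carol Smith (Lima) bought Widget A for $61.79
  Ivan Smith (London) bought Gadget X for $164.82

Total per person:
  Ivan Smith: $312.56
  Carol Smith: $166.38
  Karl Thomas: $84.38

Top spender: Ivan Smith ($312.56)

Ivan Smith ($312.56)


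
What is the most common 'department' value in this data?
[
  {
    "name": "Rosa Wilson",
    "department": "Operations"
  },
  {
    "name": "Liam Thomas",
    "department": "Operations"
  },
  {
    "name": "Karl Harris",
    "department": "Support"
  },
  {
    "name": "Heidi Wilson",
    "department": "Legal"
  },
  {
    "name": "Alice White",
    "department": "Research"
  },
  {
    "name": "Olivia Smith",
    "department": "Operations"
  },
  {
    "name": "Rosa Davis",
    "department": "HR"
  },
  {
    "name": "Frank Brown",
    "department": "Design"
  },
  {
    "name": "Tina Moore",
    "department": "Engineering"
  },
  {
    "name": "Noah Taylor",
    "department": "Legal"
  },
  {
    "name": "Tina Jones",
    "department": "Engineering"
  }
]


Counting 'department' values across 11 records:

  Operations: 3 ###
  Legal: 2 ##
  Engineering: 2 ##
  Support: 1 #
  Research: 1 #
  HR: 1 #
  Design: 1 #

Most common: Operations (3 times)

Operations (3 times)


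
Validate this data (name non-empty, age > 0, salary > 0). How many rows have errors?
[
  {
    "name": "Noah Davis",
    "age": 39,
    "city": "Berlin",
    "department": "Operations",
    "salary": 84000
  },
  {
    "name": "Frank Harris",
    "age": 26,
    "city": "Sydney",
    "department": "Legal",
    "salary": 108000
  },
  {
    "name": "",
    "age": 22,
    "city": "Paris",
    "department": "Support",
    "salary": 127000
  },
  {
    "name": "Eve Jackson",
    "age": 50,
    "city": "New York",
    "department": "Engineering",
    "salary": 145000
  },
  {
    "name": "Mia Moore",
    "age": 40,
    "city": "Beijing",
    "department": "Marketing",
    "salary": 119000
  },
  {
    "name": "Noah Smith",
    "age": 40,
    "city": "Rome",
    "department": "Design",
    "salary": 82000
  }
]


Validating 6 records:
Rules: name non-empty, age > 0, salary > 0

  Row 1 (Noah Davis): OK
  Row 2 (Frank Harris): OK
  Row 3 (???): empty name
  Row 4 (Eve Jackson): OK
  Row 5 (Mia Moore): OK
  Row 6 (Noah Smith): OK

Total errors: 1

1 errors


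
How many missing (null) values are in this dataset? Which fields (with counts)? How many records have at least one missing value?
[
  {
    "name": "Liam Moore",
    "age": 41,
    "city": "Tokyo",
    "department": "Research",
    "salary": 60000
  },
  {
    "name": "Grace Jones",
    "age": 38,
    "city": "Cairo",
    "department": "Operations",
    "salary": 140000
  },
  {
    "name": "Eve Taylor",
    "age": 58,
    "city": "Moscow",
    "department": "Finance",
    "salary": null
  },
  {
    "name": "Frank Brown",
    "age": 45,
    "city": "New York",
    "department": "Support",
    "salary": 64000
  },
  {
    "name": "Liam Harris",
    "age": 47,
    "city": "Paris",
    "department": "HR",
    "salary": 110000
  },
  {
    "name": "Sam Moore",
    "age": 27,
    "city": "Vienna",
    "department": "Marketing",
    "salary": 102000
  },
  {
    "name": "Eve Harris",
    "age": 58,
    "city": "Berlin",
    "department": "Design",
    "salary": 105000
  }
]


Checking for missing (null) values in 7 records:

  Liam Moore: complete
  Grace Jones: complete
  Eve Taylor: salary
  Frank Brown: complete
  Liam Harris: complete
  Sam Moore: complete
  Eve Harris: complete

Per field:
  name: 0 missing
  age: 0 missing
  city: 0 missing
  department: 0 missing
  salary: 1 missing

Total missing values: 1
Records with any missing: 1

1 missing values (salary: 1); 1 incomplete records


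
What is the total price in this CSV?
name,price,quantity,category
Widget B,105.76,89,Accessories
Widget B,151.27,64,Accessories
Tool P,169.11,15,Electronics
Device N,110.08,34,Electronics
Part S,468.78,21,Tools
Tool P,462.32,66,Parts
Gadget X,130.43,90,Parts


Computing total price:
Values: [105.76, 151.27, 169.11, 110.08, 468.78, 462.32, 130.43]
Sum = 1597.75

1597.75


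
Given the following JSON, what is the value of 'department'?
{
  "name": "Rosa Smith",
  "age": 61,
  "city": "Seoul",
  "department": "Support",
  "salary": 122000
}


Looking up field 'department'
Value: Support

Support


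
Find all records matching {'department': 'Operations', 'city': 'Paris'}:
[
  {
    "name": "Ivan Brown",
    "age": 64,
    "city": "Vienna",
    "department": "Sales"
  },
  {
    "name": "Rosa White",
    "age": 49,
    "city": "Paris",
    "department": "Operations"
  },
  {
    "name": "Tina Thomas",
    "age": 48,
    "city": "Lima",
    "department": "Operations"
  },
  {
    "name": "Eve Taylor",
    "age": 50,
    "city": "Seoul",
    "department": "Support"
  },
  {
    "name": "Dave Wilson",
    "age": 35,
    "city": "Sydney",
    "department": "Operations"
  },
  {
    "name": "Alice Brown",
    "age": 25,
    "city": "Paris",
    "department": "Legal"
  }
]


Search criteria: {'department': 'Operations', 'city': 'Paris'}

Checking 6 records:
  Ivan Brown: {department: Sales, city: Vienna}
  Rosa White: {department: Operations, city: Paris} <-- MATCH
  Tina Thomas: {department: Operations, city: Lima}
  Eve Taylor: {department: Support, city: Seoul}
  Dave Wilson: {department: Operations, city: Sydney}
  Alice Brown: {department: Legal, city: Paris}

Matches: ["Rosa White"]

["Rosa White"]


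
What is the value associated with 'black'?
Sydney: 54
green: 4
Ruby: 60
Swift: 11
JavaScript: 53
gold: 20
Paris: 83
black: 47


Looking up key 'black'
Value: 47

47


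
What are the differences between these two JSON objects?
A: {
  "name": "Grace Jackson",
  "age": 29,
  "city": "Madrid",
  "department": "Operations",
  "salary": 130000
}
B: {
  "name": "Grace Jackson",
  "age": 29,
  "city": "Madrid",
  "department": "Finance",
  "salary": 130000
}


Comparing each field (in key order):
  name: same
  age: same
  city: same
  department: DIFFERENT
  salary: same
Differences:
  department: Operations -> Finance

1 field(s) changed

1 change: department


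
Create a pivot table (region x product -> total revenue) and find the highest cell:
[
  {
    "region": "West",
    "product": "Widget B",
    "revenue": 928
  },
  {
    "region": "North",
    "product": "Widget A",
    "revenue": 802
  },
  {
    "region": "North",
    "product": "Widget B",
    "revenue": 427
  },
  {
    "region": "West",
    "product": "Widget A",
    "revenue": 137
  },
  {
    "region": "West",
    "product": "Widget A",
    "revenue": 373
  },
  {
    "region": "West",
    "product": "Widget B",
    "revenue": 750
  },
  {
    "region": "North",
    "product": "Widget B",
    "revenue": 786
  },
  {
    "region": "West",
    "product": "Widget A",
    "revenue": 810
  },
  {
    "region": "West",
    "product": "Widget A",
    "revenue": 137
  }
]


Pivot: region (rows) x product (columns) -> total revenue

     Widget A      Widget B    
North          802          1213  
West          1457          1678  

Highest: West / Widget B = $1678

West / Widget B = $1678


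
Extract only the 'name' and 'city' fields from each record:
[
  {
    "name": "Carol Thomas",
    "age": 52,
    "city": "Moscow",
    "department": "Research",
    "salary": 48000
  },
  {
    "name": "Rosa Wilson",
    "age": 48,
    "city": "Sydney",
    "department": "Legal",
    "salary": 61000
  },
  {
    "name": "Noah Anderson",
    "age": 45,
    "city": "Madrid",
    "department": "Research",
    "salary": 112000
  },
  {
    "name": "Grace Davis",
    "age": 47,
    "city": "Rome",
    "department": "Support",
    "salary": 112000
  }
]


Original: 4 records with fields: name, age, city, department, salary
Keep: ['name', 'city']
Drop: ['age', 'department', 'salary']
Result: 4 records, 2 fields each

[
  {
    "name": "Carol Thomas",
    "city": "Moscow"
  },
  {
    "name": "Rosa Wilson",
    "city": "Sydney"
  },
  {
    "name": "Noah Anderson",
    "city": "Madrid"
  },
  {
    "name": "Grace Davis",
    "city": "Rome"
  }
]


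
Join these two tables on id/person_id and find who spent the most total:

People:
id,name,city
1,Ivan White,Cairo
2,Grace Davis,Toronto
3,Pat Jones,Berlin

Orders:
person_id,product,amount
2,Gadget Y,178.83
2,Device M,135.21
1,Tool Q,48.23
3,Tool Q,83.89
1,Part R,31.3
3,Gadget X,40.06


Join on: people.id = orders.person_id

Joined rows:
  Grace Davis (Toronto) bought Gadget Y for $178.83
  Grace Davis (Toronto) bought Device M for $135.21
  Ivan White (Cairo) bought Tool Q for $48.23
  Pat Jones (Berlin) bought Tool Q for $83.89
  Ivan White (Cairo) bought Part R for $31.3
  Pat Jones (Berlin) bought Gadget X for $40.06

Total per person:
  Grace Davis: $314.04
  Pat Jones: $123.95
  Ivan White: $79.53

Top spender: Grace Davis ($314.04)

Grace Davis ($314.04)


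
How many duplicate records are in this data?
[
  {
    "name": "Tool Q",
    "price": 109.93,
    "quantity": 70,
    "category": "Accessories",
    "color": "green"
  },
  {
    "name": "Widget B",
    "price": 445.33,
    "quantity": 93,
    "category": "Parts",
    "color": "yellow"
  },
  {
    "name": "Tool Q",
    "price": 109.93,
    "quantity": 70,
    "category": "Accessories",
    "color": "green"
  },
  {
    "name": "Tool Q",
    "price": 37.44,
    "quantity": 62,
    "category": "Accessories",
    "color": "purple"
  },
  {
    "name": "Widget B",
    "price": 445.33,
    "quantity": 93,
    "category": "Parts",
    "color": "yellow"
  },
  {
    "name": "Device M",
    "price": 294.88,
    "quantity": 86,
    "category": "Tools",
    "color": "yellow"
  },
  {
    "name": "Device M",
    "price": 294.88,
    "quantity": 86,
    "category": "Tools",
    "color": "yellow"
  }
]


Checking 7 records for duplicates:

  Row 1: Tool Q ($109.93, qty 70)
  Row 2: Widget B ($445.33, qty 93)
  Row 3: Tool Q ($109.93, qty 70) <-- DUPLICATE
  Row 4: Tool Q ($37.44, qty 62)
  Row 5: Widget B ($445.33, qty 93) <-- DUPLICATE
  Row 6: Device M ($294.88, qty 86)
  Row 7: Device M ($294.88, qty 86) <-- DUPLICATE

Duplicates found: 3
Unique records: 4

3 duplicates, 4 unique


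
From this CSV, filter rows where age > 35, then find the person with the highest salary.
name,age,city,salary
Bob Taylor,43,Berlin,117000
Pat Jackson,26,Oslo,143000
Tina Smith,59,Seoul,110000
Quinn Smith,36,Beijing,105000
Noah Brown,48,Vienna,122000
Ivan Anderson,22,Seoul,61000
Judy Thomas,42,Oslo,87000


Filter: age > 35
Sort by: salary (descending)

Filtered records (5):
  Noah Brown, age 48, salary $122000
  Bob Taylor, age 43, salary $117000
  Tina Smith, age 59, salary $110000
  Quinn Smith, age 36, salary $105000
  Judy Thomas, age 42, salary $87000

Highest salary: Noah Brown ($122000)

Noah Brown


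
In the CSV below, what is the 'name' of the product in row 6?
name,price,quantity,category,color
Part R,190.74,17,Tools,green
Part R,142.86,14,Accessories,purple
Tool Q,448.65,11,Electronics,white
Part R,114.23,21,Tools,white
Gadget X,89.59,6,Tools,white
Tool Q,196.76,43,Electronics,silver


Query: Row 6 ('Tool Q'), column 'name'
Value: Tool Q

Tool Q


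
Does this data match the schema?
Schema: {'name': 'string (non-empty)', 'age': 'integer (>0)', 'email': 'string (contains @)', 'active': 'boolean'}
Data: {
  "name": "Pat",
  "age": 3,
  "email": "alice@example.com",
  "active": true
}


Validating each field against schema:
  name: OK (non-empty string)
  age: OK (positive integer)
  email: OK (string with @)
  active: OK (boolean)

Result: VALID

VALID


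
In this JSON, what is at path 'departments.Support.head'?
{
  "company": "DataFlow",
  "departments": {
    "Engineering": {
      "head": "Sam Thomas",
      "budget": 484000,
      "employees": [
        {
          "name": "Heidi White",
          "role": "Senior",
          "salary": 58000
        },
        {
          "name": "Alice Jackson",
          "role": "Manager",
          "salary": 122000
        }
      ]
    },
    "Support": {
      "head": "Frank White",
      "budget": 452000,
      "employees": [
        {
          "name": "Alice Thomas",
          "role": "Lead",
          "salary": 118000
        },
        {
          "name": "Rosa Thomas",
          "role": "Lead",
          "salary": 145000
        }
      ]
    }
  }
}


Path: departments.Support.head

Navigate:
  -> departments
  -> Support
  -> head = 'Frank White'

Frank White


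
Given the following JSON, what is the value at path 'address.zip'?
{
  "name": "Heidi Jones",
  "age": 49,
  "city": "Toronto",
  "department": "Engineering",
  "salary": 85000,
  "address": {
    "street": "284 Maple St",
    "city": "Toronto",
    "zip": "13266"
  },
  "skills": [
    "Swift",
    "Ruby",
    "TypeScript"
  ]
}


Query: address.zip
Path: address -> zip
Value: 13266

13266


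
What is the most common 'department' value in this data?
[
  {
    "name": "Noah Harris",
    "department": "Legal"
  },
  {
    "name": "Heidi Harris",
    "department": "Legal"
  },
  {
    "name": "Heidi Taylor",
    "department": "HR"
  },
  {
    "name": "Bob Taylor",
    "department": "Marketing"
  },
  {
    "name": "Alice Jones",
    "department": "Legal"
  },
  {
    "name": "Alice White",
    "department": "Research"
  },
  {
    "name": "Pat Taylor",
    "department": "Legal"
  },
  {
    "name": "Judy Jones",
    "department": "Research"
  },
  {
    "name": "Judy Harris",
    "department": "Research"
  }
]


Counting 'department' values across 9 records:

  Legal: 4 ####
  Research: 3 ###
  HR: 1 #
  Marketing: 1 #

Most common: Legal (4 times)

Legal (4 times)


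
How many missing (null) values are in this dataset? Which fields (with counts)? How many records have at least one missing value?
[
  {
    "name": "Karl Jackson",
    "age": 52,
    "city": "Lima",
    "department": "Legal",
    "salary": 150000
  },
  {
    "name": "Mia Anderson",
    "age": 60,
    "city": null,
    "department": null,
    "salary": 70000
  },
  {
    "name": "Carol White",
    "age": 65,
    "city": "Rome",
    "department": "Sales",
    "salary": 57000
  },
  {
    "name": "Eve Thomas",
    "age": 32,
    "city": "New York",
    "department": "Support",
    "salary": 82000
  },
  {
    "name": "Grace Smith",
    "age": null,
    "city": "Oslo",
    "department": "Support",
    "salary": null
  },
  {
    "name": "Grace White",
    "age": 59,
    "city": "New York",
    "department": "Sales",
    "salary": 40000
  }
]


Checking for missing (null) values in 6 records:

  Karl Jackson: complete
  Mia Anderson: city, department
  Carol White: complete
  Eve Thomas: complete
  Grace Smith: age, salary
  Grace White: complete

Per field:
  name: 0 missing
  age: 1 missing
  city: 1 missing
  department: 1 missing
  salary: 1 missing

Total missing values: 4
Records with any missing: 2

4 missing values (age: 1, city: 1, department: 1, salary: 1); 2 incomplete records


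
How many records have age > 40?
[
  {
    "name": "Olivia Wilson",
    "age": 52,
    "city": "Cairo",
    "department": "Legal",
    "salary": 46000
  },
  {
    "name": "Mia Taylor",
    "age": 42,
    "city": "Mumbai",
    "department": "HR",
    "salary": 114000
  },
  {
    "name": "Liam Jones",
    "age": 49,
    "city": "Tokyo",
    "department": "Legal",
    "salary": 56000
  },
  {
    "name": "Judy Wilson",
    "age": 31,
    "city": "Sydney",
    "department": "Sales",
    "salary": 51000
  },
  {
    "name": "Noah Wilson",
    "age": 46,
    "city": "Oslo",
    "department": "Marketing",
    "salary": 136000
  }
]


Data: 5 records
Condition: age > 40

Checking each record:
  Olivia Wilson: 52 MATCH
  Mia Taylor: 42 MATCH
  Liam Jones: 49 MATCH
  Judy Wilson: 31
  Noah Wilson: 46 MATCH

Count: 4

4


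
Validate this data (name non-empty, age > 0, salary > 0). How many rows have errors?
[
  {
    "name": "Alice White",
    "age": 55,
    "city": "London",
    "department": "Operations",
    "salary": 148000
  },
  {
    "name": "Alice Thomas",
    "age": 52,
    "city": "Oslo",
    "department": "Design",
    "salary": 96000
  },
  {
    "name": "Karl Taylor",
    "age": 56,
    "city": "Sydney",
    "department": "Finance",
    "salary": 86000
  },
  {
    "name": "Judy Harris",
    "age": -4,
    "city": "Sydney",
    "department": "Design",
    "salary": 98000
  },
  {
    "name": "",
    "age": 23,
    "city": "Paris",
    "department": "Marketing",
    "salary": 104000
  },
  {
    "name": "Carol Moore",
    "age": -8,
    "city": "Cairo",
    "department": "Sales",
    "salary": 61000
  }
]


Validating 6 records:
Rules: name non-empty, age > 0, salary > 0

  Row 1 (Alice White): OK
  Row 2 (Alice Thomas): OK
  Row 3 (Karl Taylor): OK
  Row 4 (Judy Harris): negative age: -4
  Row 5 (???): empty name
  Row 6 (Carol Moore): negative age: -8

Total errors: 3

3 errors


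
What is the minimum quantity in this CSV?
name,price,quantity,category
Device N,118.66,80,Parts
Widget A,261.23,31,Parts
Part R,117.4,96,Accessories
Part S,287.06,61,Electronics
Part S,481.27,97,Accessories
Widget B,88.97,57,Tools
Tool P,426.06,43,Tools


Computing minimum quantity:
Values: [80, 31, 96, 61, 97, 57, 43]
Min = 31

31


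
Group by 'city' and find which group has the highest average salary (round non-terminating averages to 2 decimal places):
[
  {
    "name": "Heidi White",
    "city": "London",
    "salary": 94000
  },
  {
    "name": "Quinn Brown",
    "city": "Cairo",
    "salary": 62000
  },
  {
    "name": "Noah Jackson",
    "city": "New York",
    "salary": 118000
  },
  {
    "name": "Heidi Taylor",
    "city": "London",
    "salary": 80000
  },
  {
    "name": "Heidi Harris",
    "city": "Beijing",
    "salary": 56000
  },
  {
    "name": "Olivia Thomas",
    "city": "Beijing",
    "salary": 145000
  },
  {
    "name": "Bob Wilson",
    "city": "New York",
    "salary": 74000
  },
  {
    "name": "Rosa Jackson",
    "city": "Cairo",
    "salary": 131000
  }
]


Group by: city

Groups:
  Beijing: 2 people, avg salary = 201000/2 = $100500
  Cairo: 2 people, avg salary = 193000/2 = $96500
  London: 2 people, avg salary = 174000/2 = $87000
  New York: 2 people, avg salary = 192000/2 = $96000

Highest average salary: Beijing ($100500)

Beijing ($100500)


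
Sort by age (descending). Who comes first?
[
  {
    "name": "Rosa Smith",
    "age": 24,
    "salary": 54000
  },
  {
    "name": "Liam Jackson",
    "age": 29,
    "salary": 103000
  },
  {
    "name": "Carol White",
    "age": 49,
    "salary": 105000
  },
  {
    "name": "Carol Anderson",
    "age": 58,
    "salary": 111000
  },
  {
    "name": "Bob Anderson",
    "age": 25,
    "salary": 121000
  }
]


Sort by: age (descending)

Sorted order:
  1. Carol Anderson (age = 58)
  2. Carol White (age = 49)
  3. Liam Jackson (age = 29)
  4. Bob Anderson (age = 25)
  5. Rosa Smith (age = 24)

First: Carol Anderson

Carol Anderson


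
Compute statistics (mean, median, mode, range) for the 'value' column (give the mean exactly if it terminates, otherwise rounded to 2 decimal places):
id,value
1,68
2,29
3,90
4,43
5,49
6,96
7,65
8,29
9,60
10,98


Data: [68, 29, 90, 43, 49, 96, 65, 29, 60, 98]
Count: 10
Sum: 627
Mean: 627/10 = 62.7
Sorted: [29, 29, 43, 49, 60, 65, 68, 90, 96, 98]
Median: 62.5
Mode: 29 (2 times)
Range: 98 - 29 = 69
Min: 29, Max: 98

mean=62.7, median=62.5, mode=29, range=69


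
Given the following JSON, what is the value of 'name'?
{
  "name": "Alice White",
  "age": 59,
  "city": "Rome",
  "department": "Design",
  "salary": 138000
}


Looking up field 'name'
Value: Alice White

Alice White


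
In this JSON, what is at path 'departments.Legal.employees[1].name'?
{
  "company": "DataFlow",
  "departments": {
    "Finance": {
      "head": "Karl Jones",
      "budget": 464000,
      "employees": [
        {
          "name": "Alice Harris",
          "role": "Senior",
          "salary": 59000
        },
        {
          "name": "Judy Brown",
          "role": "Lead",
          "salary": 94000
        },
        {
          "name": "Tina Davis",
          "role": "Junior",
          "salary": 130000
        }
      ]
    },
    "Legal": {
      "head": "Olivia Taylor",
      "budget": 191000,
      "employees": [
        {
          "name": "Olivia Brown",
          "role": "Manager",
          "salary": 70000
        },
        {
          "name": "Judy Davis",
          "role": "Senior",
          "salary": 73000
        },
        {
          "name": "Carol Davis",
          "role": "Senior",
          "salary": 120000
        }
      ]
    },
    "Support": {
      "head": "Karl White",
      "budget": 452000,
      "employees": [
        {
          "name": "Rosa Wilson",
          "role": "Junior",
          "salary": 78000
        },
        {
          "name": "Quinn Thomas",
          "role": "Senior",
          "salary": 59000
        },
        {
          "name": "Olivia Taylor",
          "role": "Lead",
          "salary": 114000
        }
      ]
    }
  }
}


Path: departments.Legal.employees[1].name

Navigate:
  -> departments
  -> Legal
  -> employees[1].name = 'Judy Davis'

Judy Davis


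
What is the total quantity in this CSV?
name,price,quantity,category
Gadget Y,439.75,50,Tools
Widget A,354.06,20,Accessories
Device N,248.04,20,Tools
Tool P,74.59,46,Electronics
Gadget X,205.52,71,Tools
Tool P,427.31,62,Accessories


Computing total quantity:
Values: [50, 20, 20, 46, 71, 62]
Sum = 269

269


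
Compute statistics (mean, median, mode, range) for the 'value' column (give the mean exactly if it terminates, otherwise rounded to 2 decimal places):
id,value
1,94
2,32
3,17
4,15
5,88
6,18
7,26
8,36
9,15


Data: [94, 32, 17, 15, 88, 18, 26, 36, 15]
Count: 9
Sum: 341
Mean: 341/9 ≈ 37.89 (rounded to 2 decimal places)
Sorted: [15, 15, 17, 18, 26, 32, 36, 88, 94]
Median: 26.0
Mode: 15 (2 times)
Range: 94 - 15 = 79
Min: 15, Max: 94

mean≈37.89, median=26.0, mode=15, range=79
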